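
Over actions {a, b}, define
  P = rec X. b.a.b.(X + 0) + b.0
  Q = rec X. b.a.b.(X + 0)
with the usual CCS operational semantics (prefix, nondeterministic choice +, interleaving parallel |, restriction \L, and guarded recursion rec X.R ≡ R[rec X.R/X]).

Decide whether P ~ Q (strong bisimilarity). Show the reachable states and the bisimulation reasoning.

P's transition system — 5 states:
  p0 = rec X. b.a.b.(X + 0) + b.0 has moves --b--▸ p1, --b--▸ p2
  p1 = 0 has moves ∅
  p2 = a.b.((rec X. b.a.b.(X + 0) + b.0) + 0) has moves --a--▸ p3
  p3 = b.((rec X. b.a.b.(X + 0) + b.0) + 0) has moves --b--▸ p4
  p4 = (rec X. b.a.b.(X + 0) + b.0) + 0 has moves --b--▸ p1, --b--▸ p2
Q's transition system — 4 states:
  q0 = rec X. b.a.b.(X + 0) has moves --b--▸ q1
  q1 = a.b.((rec X. b.a.b.(X + 0)) + 0) has moves --a--▸ q2
  q2 = b.((rec X. b.a.b.(X + 0)) + 0) has moves --b--▸ q3
  q3 = (rec X. b.a.b.(X + 0)) + 0 has moves --b--▸ q1
Coarsest stable partition (strong bisimilarity classes):
  B0 = {p0, p4}
  B1 = {p1}
  B2 = {p2}
  B3 = {p3}
  B4 = {q0, q3}
  B5 = {q1}
  B6 = {q2}
p0 ∈ B0, q0 ∈ B4 → different blocks

NO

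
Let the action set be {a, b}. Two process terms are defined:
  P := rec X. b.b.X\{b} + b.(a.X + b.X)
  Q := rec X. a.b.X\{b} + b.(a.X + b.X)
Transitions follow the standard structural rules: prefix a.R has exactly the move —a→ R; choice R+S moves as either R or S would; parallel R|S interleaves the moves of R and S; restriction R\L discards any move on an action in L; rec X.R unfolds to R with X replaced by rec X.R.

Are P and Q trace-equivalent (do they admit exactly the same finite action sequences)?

trace-distinct — witness ⟨a⟩

P's transition system — 4 states:
  m0 = rec X. b.b.X\{b} + b.(a.X + b.X) :: -b-> m1, -b-> m2
  m1 = a.(rec X. b.b.X\{b} + b.(a.X + b.X)) + b.(rec X. b.b.X\{b} + b.(a.X + b.X)) :: -a-> m0, -b-> m0
  m2 = b.(rec X. b.b.X\{b} + b.(a.X + b.X))\{b} :: -b-> m3
  m3 = (rec X. b.b.X\{b} + b.(a.X + b.X))\{b} :: (no moves)
Q's transition system — 5 states:
  n0 = rec X. a.b.X\{b} + b.(a.X + b.X) :: -a-> n1, -b-> n2
  n1 = b.(rec X. a.b.X\{b} + b.(a.X + b.X))\{b} :: -b-> n3
  n2 = a.(rec X. a.b.X\{b} + b.(a.X + b.X)) + b.(rec X. a.b.X\{b} + b.(a.X + b.X)) :: -a-> n0, -b-> n0
  n3 = (rec X. a.b.X\{b} + b.(a.X + b.X))\{b} :: -a-> n4
  n4 = (b.(rec X. a.b.X\{b} + b.(a.X + b.X))\{b})\{b} :: (no moves)
Executing a from Q (initial set {n0}):
  after a @ step 1: {n1}
  ✓ Q
Executing a from P (initial set {m0}):
  after a @ step 1: ∅ (P stuck)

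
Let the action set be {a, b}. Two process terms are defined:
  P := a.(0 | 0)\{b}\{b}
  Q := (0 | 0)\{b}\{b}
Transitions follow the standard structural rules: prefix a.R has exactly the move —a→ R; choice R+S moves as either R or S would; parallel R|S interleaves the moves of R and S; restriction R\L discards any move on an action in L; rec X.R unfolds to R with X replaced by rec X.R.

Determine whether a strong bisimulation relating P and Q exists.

NO

Reachable graph of P (2 states):
  u0 = a.(0 | 0)\{b}\{b} has moves ··a··> u1
  u1 = (0 | 0)\{b}\{b} has moves ·
Reachable graph of Q (1 states):
  v0 = (0 | 0)\{b}\{b} has moves ·
Partition-refinement fixed point:
  B0 = {u0}
  B1 = {u1, v0}
u0 ∈ B0, v0 ∈ B1 → different blocks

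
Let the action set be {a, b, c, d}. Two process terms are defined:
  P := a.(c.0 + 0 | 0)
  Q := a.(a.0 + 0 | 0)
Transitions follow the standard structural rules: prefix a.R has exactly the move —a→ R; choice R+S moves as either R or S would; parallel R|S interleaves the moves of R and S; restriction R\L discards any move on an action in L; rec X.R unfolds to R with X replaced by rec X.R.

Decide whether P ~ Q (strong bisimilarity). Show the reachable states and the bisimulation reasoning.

Reachable graph of P (3 states):
  u0 = a.(c.0 + 0 | 0) ⊢ —a→ u1
  u1 = c.0 + 0 | 0 ⊢ —c→ u2
  u2 = 0 ⊢ (no moves)
Reachable graph of Q (3 states):
  v0 = a.(a.0 + 0 | 0) ⊢ —a→ v1
  v1 = a.0 + 0 | 0 ⊢ —a→ v2
  v2 = 0 ⊢ (no moves)
Bisimilarity quotient blocks:
  B0 = {u0}
  B1 = {u1}
  B2 = {u2, v2}
  B3 = {v0}
  B4 = {v1}
u0 ∈ B0, v0 ∈ B3 → different blocks

not bisimilar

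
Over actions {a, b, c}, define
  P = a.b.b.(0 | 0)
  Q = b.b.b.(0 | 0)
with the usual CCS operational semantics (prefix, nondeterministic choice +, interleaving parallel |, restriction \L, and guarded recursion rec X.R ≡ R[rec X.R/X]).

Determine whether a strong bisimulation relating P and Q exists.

LTS(P): 4 reachable states
  u0 = a.b.b.(0 | 0) has moves —a→ u1
  u1 = b.b.(0 | 0) has moves —b→ u2
  u2 = b.(0 | 0) has moves —b→ u3
  u3 = 0 | 0 has moves stopped
LTS(Q): 4 reachable states
  v0 = b.b.b.(0 | 0) has moves —b→ v1
  v1 = b.b.(0 | 0) has moves —b→ v2
  v2 = b.(0 | 0) has moves —b→ v3
  v3 = 0 | 0 has moves stopped
Bisimilarity quotient blocks:
  B0 = {u0}
  B1 = {u1, v1}
  B2 = {u2, v2}
  B3 = {u3, v3}
  B4 = {v0}
u0 ∈ B0, v0 ∈ B4 → different blocks

not bisimilar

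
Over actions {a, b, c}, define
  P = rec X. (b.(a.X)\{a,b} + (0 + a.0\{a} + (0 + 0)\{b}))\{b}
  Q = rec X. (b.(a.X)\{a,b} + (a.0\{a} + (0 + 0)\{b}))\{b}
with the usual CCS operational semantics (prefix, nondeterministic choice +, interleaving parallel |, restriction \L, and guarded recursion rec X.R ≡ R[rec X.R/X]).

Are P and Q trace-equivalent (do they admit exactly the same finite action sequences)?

LTS(P): 2 reachable states
  p0 = rec X. (b.(a.X)\{a,b} + (0 + a.0\{a} + (0 + 0)\{b}))\{b} ⊢ --a--▸ p1
  p1 = 0\{a}\{b} ⊢ stopped
LTS(Q): 2 reachable states
  q0 = rec X. (b.(a.X)\{a,b} + (a.0\{a} + (0 + 0)\{b}))\{b} ⊢ --a--▸ q1
  q1 = 0\{a}\{b} ⊢ stopped
Bisimilarity quotient blocks:
  B0 = {p0, q0}
  B1 = {p1, q1}
p0 ∈ B0, q0 ∈ B0 → same block
Bisimilar ⇒ trace-equivalent.

trace-equivalent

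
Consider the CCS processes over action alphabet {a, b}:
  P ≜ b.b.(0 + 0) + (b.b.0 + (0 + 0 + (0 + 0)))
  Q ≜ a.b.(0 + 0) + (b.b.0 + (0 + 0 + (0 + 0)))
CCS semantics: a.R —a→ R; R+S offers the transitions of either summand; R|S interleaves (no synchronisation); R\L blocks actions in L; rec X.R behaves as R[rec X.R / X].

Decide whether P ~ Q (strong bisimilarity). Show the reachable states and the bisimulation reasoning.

NO

LTS(P): 5 reachable states
  u0 = b.b.(0 + 0) + (b.b.0 + (0 + 0 + (0 + 0))) ⊢ ··b··> u1, ··b··> u2
  u1 = b.(0 + 0) ⊢ ··b··> u3
  u2 = b.0 ⊢ ··b··> u4
  u3 = 0 + 0 ⊢ ∅
  u4 = 0 ⊢ ∅
LTS(Q): 5 reachable states
  v0 = a.b.(0 + 0) + (b.b.0 + (0 + 0 + (0 + 0))) ⊢ ··a··> v1, ··b··> v2
  v1 = b.(0 + 0) ⊢ ··b··> v3
  v2 = b.0 ⊢ ··b··> v4
  v3 = 0 + 0 ⊢ ∅
  v4 = 0 ⊢ ∅
Partition-refinement fixed point:
  B0 = {u0}
  B1 = {u1, u2, v1, v2}
  B2 = {u3, u4, v3, v4}
  B3 = {v0}
u0 ∈ B0, v0 ∈ B3 → different blocks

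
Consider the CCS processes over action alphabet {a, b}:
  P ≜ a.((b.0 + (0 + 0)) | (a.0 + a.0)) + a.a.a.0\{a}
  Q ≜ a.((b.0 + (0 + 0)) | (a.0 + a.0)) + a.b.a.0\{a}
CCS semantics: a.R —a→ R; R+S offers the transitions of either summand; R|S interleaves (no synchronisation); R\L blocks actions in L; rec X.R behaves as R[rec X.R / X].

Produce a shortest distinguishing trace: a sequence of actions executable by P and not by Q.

aaa

P's transition system — 8 states:
  m0 = a.((b.0 + (0 + 0)) | (a.0 + a.0)) + a.a.a.0\{a} → =a=> m1, =a=> m2
  m1 = (b.0 + (0 + 0)) | (a.0 + a.0) → =a=> m3, =b=> m4
  m2 = a.a.0\{a} → =a=> m5
  m3 = (b.0 + (0 + 0)) | 0 → =b=> m6
  m4 = 0 | (a.0 + a.0) → =a=> m6
  m5 = a.0\{a} → =a=> m7
  m6 = 0 | 0 → (no moves)
  m7 = 0\{a} → (no moves)
Q's transition system — 8 states:
  n0 = a.((b.0 + (0 + 0)) | (a.0 + a.0)) + a.b.a.0\{a} → =a=> n1, =a=> n2
  n1 = (b.0 + (0 + 0)) | (a.0 + a.0) → =a=> n3, =b=> n4
  n2 = b.a.0\{a} → =b=> n5
  n3 = (b.0 + (0 + 0)) | 0 → =b=> n6
  n4 = 0 | (a.0 + a.0) → =a=> n6
  n5 = a.0\{a} → =a=> n7
  n6 = 0 | 0 → (no moves)
  n7 = 0\{a} → (no moves)
Run σ = ⟨aaa⟩ on P: start {m0}
  [1] a ⇒ {m1, m2}
  [2] a ⇒ {m3, m5}
  [3] a ⇒ {m7}
  ✓ P
Run σ = ⟨aaa⟩ on Q: start {n0}
  [1] a ⇒ {n1, n2}
  [2] a ⇒ {n3}
  [3] a ⇒ ∅ (Q stuck)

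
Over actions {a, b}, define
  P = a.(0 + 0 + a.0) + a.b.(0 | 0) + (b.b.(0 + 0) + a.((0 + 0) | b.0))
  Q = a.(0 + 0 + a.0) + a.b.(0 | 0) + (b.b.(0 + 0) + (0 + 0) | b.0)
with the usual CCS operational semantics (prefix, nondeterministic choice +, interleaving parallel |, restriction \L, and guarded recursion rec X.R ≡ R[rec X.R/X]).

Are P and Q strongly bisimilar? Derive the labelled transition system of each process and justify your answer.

Reachable graph of P (9 states):
  p0 = a.(0 + 0 + a.0) + a.b.(0 | 0) + (b.b.(0 + 0) + a.((0 + 0) | b.0)) | -a-> p1, -a-> p2, -a-> p3, -b-> p4
  p1 = (0 + 0) | b.0 | -b-> p5
  p2 = 0 + 0 + a.0 | -a-> p6
  p3 = b.(0 | 0) | -b-> p7
  p4 = b.(0 + 0) | -b-> p8
  p5 = (0 + 0) | 0 | stopped
  p6 = 0 | stopped
  p7 = 0 | 0 | stopped
  p8 = 0 + 0 | stopped
Reachable graph of Q (8 states):
  q0 = a.(0 + 0 + a.0) + a.b.(0 | 0) + (b.b.(0 + 0) + (0 + 0) | b.0) | -a-> q1, -a-> q2, -b-> q3, -b-> q4
  q1 = 0 + 0 + a.0 | -a-> q5
  q2 = b.(0 | 0) | -b-> q6
  q3 = (0 + 0) | 0 | stopped
  q4 = b.(0 + 0) | -b-> q7
  q5 = 0 | stopped
  q6 = 0 | 0 | stopped
  q7 = 0 + 0 | stopped
Partition-refinement fixed point:
  B0 = {p0}
  B1 = {p1, p3, p4, q2, q4}
  B2 = {p5, p6, p7, p8, q3, q5, q6, q7}
  B3 = {p2, q1}
  B4 = {q0}
p0 ∈ B0, q0 ∈ B4 → different blocks

not bisimilar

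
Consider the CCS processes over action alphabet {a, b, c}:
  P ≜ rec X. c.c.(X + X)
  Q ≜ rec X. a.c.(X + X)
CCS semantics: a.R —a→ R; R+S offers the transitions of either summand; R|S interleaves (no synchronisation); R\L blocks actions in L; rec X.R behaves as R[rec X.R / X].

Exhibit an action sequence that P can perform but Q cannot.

c

P's transition system — 3 states:
  m0 = rec X. c.c.(X + X) | —c→ m1
  m1 = c.((rec X. c.c.(X + X)) + (rec X. c.c.(X + X))) | —c→ m2
  m2 = (rec X. c.c.(X + X)) + (rec X. c.c.(X + X)) | —c→ m1
Q's transition system — 3 states:
  n0 = rec X. a.c.(X + X) | —a→ n1
  n1 = c.((rec X. a.c.(X + X)) + (rec X. a.c.(X + X))) | —c→ n2
  n2 = (rec X. a.c.(X + X)) + (rec X. a.c.(X + X)) | —a→ n1
Executing c from P (initial set {m0}):
  after c @ step 1: {m1}
  P completes σ.
Executing c from Q (initial set {n0}):
  after c @ step 1: no successor for Q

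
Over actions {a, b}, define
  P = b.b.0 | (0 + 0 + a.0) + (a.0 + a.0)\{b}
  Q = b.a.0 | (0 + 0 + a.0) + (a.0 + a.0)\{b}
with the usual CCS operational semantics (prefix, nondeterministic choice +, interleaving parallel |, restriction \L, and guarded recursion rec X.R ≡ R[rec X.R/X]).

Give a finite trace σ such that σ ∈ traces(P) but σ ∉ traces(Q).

bb

P's transition system — 7 states:
  p0 = b.b.0 | (0 + 0 + a.0) + (a.0 + a.0)\{b} :: -a-> p1, -a-> p2, -b-> p3
  p1 = 0\{b} :: stopped
  p2 = b.b.0 | 0 :: -b-> p4
  p3 = b.0 | (0 + 0 + a.0) :: -a-> p4, -b-> p5
  p4 = b.0 | 0 :: -b-> p6
  p5 = 0 | (0 + 0 + a.0) :: -a-> p6
  p6 = 0 | 0 :: stopped
Q's transition system — 7 states:
  q0 = b.a.0 | (0 + 0 + a.0) + (a.0 + a.0)\{b} :: -a-> q1, -a-> q2, -b-> q3
  q1 = 0\{b} :: stopped
  q2 = b.a.0 | 0 :: -b-> q4
  q3 = a.0 | (0 + 0 + a.0) :: -a-> q4, -a-> q5
  q4 = a.0 | 0 :: -a-> q6
  q5 = 0 | (0 + 0 + a.0) :: -a-> q6
  q6 = 0 | 0 :: stopped
Executing bb from P (initial set {p0}):
  step 1 (b): {p3}
  step 2 (b): {p5}
  ✓ P
Executing bb from Q (initial set {q0}):
  step 1 (b): {q3}
  step 2 (b): no successor for Q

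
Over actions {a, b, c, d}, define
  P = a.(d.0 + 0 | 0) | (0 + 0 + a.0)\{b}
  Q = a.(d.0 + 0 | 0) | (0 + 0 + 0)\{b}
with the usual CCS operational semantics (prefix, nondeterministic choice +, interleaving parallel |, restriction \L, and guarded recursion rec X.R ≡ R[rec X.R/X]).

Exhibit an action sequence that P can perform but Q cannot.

aa

Reachable graph of P (6 states):
  u0 = a.(d.0 + 0 | 0) | (0 + 0 + a.0)\{b} | =a=> u1, =a=> u2
  u1 = (d.0 + 0 | 0) | (0 + 0 + a.0)\{b} | =a=> u3, =d=> u4
  u2 = a.(d.0 + 0 | 0) | 0\{b} | =a=> u3
  u3 = (d.0 + 0 | 0) | 0\{b} | =d=> u5
  u4 = 0 | (0 + 0 + a.0)\{b} | =a=> u5
  u5 = 0 | 0\{b} | ∅
Reachable graph of Q (3 states):
  v0 = a.(d.0 + 0 | 0) | (0 + 0 + 0)\{b} | =a=> v1
  v1 = (d.0 + 0 | 0) | (0 + 0 + 0)\{b} | =d=> v2
  v2 = 0 | (0 + 0 + 0)\{b} | ∅
Executing aa from P (initial set {u0}):
  [1] a ⇒ {u1, u2}
  [2] a ⇒ {u3}
  P completes σ.
Executing aa from Q (initial set {v0}):
  [1] a ⇒ {v1}
  [2] a ⇒ ∅  — Q cannot continue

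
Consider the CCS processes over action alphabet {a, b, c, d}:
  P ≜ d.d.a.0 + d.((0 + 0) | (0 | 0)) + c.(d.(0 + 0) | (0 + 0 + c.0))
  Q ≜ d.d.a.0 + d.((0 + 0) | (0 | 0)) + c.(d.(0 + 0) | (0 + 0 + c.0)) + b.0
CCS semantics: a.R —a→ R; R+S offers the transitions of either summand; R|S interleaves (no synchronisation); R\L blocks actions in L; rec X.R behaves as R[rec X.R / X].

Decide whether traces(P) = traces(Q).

LTS(P): 9 reachable states
  s0 = d.d.a.0 + d.((0 + 0) | (0 | 0)) + c.(d.(0 + 0) | (0 + 0 + c.0)) → =c=> s1, =d=> s2, =d=> s3
  s1 = d.(0 + 0) | (0 + 0 + c.0) → =c=> s4, =d=> s5
  s2 = (0 + 0) | (0 | 0) → deadlocked
  s3 = d.a.0 → =d=> s6
  s4 = d.(0 + 0) | 0 → =d=> s7
  s5 = (0 + 0) | (0 + 0 + c.0) → =c=> s7
  s6 = a.0 → =a=> s8
  s7 = (0 + 0) | 0 → deadlocked
  s8 = 0 → deadlocked
LTS(Q): 9 reachable states
  t0 = d.d.a.0 + d.((0 + 0) | (0 | 0)) + c.(d.(0 + 0) | (0 + 0 + c.0)) + b.0 → =b=> t1, =c=> t2, =d=> t3, =d=> t4
  t1 = 0 → deadlocked
  t2 = d.(0 + 0) | (0 + 0 + c.0) → =c=> t5, =d=> t6
  t3 = (0 + 0) | (0 | 0) → deadlocked
  t4 = d.a.0 → =d=> t7
  t5 = d.(0 + 0) | 0 → =d=> t8
  t6 = (0 + 0) | (0 + 0 + c.0) → =c=> t8
  t7 = a.0 → =a=> t1
  t8 = (0 + 0) | 0 → deadlocked
Executing b from Q (initial set {t0}):
  after b @ step 1: {t1}
  Q completes σ.
Executing b from P (initial set {s0}):
  after b @ step 1: ∅ (P stuck)

NO — witness ⟨b⟩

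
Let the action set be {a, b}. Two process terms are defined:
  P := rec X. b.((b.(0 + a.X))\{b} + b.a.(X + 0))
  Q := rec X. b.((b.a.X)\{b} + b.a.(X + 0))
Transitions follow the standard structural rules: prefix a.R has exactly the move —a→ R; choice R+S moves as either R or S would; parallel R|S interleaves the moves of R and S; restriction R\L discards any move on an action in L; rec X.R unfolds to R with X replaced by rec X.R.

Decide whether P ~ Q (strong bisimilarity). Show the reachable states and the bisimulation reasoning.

YES

Reachable graph of P (4 states):
  s0 = rec X. b.((b.(0 + a.X))\{b} + b.a.(X + 0)) | =b=> s1
  s1 = (b.(0 + a.(rec X. b.((b.(0 + a.X))\{b} + b.a.(X + 0)))))\{b} + b.a.((rec X. b.((b.(0 + a.X))\{b} + b.a.(X + 0))) + 0) | =b=> s2
  s2 = a.((rec X. b.((b.(0 + a.X))\{b} + b.a.(X + 0))) + 0) | =a=> s3
  s3 = (rec X. b.((b.(0 + a.X))\{b} + b.a.(X + 0))) + 0 | =b=> s1
Reachable graph of Q (4 states):
  t0 = rec X. b.((b.a.X)\{b} + b.a.(X + 0)) | =b=> t1
  t1 = (b.a.(rec X. b.((b.a.X)\{b} + b.a.(X + 0))))\{b} + b.a.((rec X. b.((b.a.X)\{b} + b.a.(X + 0))) + 0) | =b=> t2
  t2 = a.((rec X. b.((b.a.X)\{b} + b.a.(X + 0))) + 0) | =a=> t3
  t3 = (rec X. b.((b.a.X)\{b} + b.a.(X + 0))) + 0 | =b=> t1
Partition-refinement fixed point:
  B0 = {s0, s3, t0, t3}
  B1 = {s1, t1}
  B2 = {s2, t2}
s0 ∈ B0, t0 ∈ B0 → same block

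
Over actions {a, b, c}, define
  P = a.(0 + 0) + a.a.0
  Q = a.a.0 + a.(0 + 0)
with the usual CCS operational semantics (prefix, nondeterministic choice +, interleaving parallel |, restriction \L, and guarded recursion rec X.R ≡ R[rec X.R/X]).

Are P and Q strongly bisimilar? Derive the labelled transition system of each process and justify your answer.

P's transition system — 4 states:
  p0 = a.(0 + 0) + a.a.0 → -a-> p1, -a-> p2
  p1 = 0 + 0 → (no moves)
  p2 = a.0 → -a-> p3
  p3 = 0 → (no moves)
Q's transition system — 4 states:
  q0 = a.a.0 + a.(0 + 0) → -a-> q1, -a-> q2
  q1 = 0 + 0 → (no moves)
  q2 = a.0 → -a-> q3
  q3 = 0 → (no moves)
Partition-refinement fixed point:
  B0 = {p0, q0}
  B1 = {p1, p3, q1, q3}
  B2 = {p2, q2}
p0 ∈ B0, q0 ∈ B0 → same block

bisimilar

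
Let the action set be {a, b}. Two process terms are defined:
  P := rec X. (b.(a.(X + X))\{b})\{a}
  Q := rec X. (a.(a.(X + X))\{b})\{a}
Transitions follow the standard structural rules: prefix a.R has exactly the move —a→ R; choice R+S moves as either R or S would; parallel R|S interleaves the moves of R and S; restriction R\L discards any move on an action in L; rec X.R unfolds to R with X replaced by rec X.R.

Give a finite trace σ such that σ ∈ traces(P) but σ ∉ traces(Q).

LTS(P): 2 reachable states
  m0 = rec X. (b.(a.(X + X))\{b})\{a} has moves --b--▸ m1
  m1 = (a.((rec X. (b.(a.(X + X))\{b})\{a}) + (rec X. (b.(a.(X + X))\{b})\{a})))\{b}\{a} has moves deadlocked
LTS(Q): 1 reachable states
  n0 = rec X. (a.(a.(X + X))\{b})\{a} has moves deadlocked
Executing b from P (initial set {m0}):
  step 1 (b): {m1}
  ✓ P
Executing b from Q (initial set {n0}):
  step 1 (b): ∅ (Q stuck)

b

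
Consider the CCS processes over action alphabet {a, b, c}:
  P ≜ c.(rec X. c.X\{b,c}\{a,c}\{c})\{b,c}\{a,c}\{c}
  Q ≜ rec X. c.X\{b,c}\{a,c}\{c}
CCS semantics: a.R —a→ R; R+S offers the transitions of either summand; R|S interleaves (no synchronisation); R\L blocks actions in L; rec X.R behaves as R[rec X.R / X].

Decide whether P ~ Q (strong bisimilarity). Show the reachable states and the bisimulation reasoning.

YES

LTS(P): 2 reachable states
  m0 = c.(rec X. c.X\{b,c}\{a,c}\{c})\{b,c}\{a,c}\{c} has moves =c=> m1
  m1 = (rec X. c.X\{b,c}\{a,c}\{c})\{b,c}\{a,c}\{c} has moves deadlocked
LTS(Q): 2 reachable states
  n0 = rec X. c.X\{b,c}\{a,c}\{c} has moves =c=> n1
  n1 = (rec X. c.X\{b,c}\{a,c}\{c})\{b,c}\{a,c}\{c} has moves deadlocked
Partition-refinement fixed point:
  B0 = {m0, n0}
  B1 = {m1, n1}
m0 ∈ B0, n0 ∈ B0 → same block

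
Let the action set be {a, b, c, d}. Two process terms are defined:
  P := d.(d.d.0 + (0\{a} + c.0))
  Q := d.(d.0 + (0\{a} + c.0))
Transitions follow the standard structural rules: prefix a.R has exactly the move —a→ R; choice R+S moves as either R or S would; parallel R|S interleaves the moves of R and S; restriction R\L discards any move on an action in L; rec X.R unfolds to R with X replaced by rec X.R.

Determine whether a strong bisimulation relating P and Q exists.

NO

LTS(P): 4 reachable states
  u0 = d.(d.d.0 + (0\{a} + c.0)) | —d→ u1
  u1 = d.d.0 + (0\{a} + c.0) | —c→ u2, —d→ u3
  u2 = 0 | (no moves)
  u3 = d.0 | —d→ u2
LTS(Q): 3 reachable states
  v0 = d.(d.0 + (0\{a} + c.0)) | —d→ v1
  v1 = d.0 + (0\{a} + c.0) | —c→ v2, —d→ v2
  v2 = 0 | (no moves)
Bisimilarity quotient blocks:
  B0 = {u0}
  B1 = {u1}
  B2 = {u3}
  B3 = {u2, v2}
  B4 = {v0}
  B5 = {v1}
u0 ∈ B0, v0 ∈ B4 → different blocks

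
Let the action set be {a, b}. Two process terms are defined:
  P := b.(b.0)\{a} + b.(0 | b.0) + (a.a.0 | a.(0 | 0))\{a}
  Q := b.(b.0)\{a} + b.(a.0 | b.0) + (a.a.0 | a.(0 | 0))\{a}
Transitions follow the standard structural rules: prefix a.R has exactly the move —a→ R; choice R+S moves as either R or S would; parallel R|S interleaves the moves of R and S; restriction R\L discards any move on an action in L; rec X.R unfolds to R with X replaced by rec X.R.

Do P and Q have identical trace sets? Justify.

trace-distinct — witness ⟨ba⟩

P's transition system — 5 states:
  p0 = b.(b.0)\{a} + b.(0 | b.0) + (a.a.0 | a.(0 | 0))\{a} :: -b-> p1, -b-> p2
  p1 = (b.0)\{a} :: -b-> p3
  p2 = 0 | b.0 :: -b-> p4
  p3 = 0\{a} :: ∅
  p4 = 0 | 0 :: ∅
Q's transition system — 7 states:
  q0 = b.(b.0)\{a} + b.(a.0 | b.0) + (a.a.0 | a.(0 | 0))\{a} :: -b-> q1, -b-> q2
  q1 = (b.0)\{a} :: -b-> q3
  q2 = a.0 | b.0 :: -a-> q4, -b-> q5
  q3 = 0\{a} :: ∅
  q4 = 0 | b.0 :: -b-> q6
  q5 = a.0 | 0 :: -a-> q6
  q6 = 0 | 0 :: ∅
Executing ba from Q (initial set {q0}):
  step 1 (b): {q1, q2}
  step 2 (a): {q4}
  ✓ Q
Executing ba from P (initial set {p0}):
  step 1 (b): {p1, p2}
  step 2 (a): ∅ (P stuck)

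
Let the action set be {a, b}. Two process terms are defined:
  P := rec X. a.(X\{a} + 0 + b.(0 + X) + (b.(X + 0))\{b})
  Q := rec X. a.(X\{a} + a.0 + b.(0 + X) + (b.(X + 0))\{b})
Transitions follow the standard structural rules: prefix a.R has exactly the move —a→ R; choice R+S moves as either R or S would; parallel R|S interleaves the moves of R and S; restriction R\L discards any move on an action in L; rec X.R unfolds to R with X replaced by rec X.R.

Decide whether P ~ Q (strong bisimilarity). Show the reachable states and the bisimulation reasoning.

not bisimilar

LTS(P): 3 reachable states
  u0 = rec X. a.(X\{a} + 0 + b.(0 + X) + (b.(X + 0))\{b}) :: ··a··> u1
  u1 = (rec X. a.(X\{a} + 0 + b.(0 + X) + (b.(X + 0))\{b}))\{a} + 0 + b.(0 + (rec X. a.(X\{a} + 0 + b.(0 + X) + (b.(X + 0))\{b}))) + (b.((rec X. a.(X\{a} + 0 + b.(0 + X) + (b.(X + 0))\{b})) + 0))\{b} :: ··b··> u2
  u2 = 0 + (rec X. a.(X\{a} + 0 + b.(0 + X) + (b.(X + 0))\{b})) :: ··a··> u1
LTS(Q): 4 reachable states
  v0 = rec X. a.(X\{a} + a.0 + b.(0 + X) + (b.(X + 0))\{b}) :: ··a··> v1
  v1 = (rec X. a.(X\{a} + a.0 + b.(0 + X) + (b.(X + 0))\{b}))\{a} + a.0 + b.(0 + (rec X. a.(X\{a} + a.0 + b.(0 + X) + (b.(X + 0))\{b}))) + (b.((rec X. a.(X\{a} + a.0 + b.(0 + X) + (b.(X + 0))\{b})) + 0))\{b} :: ··a··> v2, ··b··> v3
  v2 = 0 :: deadlocked
  v3 = 0 + (rec X. a.(X\{a} + a.0 + b.(0 + X) + (b.(X + 0))\{b})) :: ··a··> v1
Partition-refinement fixed point:
  B0 = {u0, u2}
  B1 = {u1}
  B2 = {v0, v3}
  B3 = {v1}
  B4 = {v2}
u0 ∈ B0, v0 ∈ B2 → different blocks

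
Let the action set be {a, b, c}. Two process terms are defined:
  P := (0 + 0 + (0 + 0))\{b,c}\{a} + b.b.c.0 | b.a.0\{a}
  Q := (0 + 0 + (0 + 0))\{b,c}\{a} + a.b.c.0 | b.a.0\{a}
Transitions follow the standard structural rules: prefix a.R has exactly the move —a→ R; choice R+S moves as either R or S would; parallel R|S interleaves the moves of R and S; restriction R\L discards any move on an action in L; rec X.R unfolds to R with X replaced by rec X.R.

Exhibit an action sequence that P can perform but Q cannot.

bb

Reachable graph of P (12 states):
  u0 = (0 + 0 + (0 + 0))\{b,c}\{a} + b.b.c.0 | b.a.0\{a} has moves ··b··> u1, ··b··> u2
  u1 = b.b.c.0 | a.0\{a} has moves ··a··> u3, ··b··> u4
  u2 = b.c.0 | b.a.0\{a} has moves ··b··> u4, ··b··> u5
  u3 = b.b.c.0 | 0\{a} has moves ··b··> u6
  u4 = b.c.0 | a.0\{a} has moves ··a··> u6, ··b··> u7
  u5 = c.0 | b.a.0\{a} has moves ··b··> u7, ··c··> u8
  u6 = b.c.0 | 0\{a} has moves ··b··> u9
  u7 = c.0 | a.0\{a} has moves ··a··> u9, ··c··> u10
  u8 = 0 | b.a.0\{a} has moves ··b··> u10
  u9 = c.0 | 0\{a} has moves ··c··> u11
  u10 = 0 | a.0\{a} has moves ··a··> u11
  u11 = 0 | 0\{a} has moves stopped
Reachable graph of Q (12 states):
  v0 = (0 + 0 + (0 + 0))\{b,c}\{a} + a.b.c.0 | b.a.0\{a} has moves ··a··> v1, ··b··> v2
  v1 = b.c.0 | b.a.0\{a} has moves ··b··> v3, ··b··> v4
  v2 = a.b.c.0 | a.0\{a} has moves ··a··> v3, ··a··> v5
  v3 = b.c.0 | a.0\{a} has moves ··a··> v6, ··b··> v7
  v4 = c.0 | b.a.0\{a} has moves ··b··> v7, ··c··> v8
  v5 = a.b.c.0 | 0\{a} has moves ··a··> v6
  v6 = b.c.0 | 0\{a} has moves ··b··> v9
  v7 = c.0 | a.0\{a} has moves ··a··> v9, ··c··> v10
  v8 = 0 | b.a.0\{a} has moves ··b··> v10
  v9 = c.0 | 0\{a} has moves ··c··> v11
  v10 = 0 | a.0\{a} has moves ··a··> v11
  v11 = 0 | 0\{a} has moves stopped
Run σ = ⟨bb⟩ on P: start {u0}
  [1] b ⇒ {u1, u2}
  [2] b ⇒ {u4, u5}
  ✓ P
Run σ = ⟨bb⟩ on Q: start {v0}
  [1] b ⇒ {v2}
  [2] b ⇒ ∅ (Q stuck)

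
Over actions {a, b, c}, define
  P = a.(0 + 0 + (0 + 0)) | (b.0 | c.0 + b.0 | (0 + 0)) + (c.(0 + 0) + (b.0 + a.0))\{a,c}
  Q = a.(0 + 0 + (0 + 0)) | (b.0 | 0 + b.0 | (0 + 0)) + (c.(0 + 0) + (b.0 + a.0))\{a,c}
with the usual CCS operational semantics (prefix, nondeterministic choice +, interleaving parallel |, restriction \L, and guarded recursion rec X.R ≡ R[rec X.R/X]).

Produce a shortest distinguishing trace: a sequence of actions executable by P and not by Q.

c

LTS(P): 11 reachable states
  s0 = a.(0 + 0 + (0 + 0)) | (b.0 | c.0 + b.0 | (0 + 0)) + (c.(0 + 0) + (b.0 + a.0))\{a,c} :: —a→ s1, —b→ s2, —b→ s3, —b→ s4, —c→ s5
  s1 = (0 + 0 + (0 + 0)) | (b.0 | c.0 + b.0 | (0 + 0)) :: —b→ s6, —b→ s7, —c→ s8
  s2 = 0\{a,c} :: (no moves)
  s3 = a.(0 + 0 + (0 + 0)) | (0 | (0 + 0)) :: —a→ s6
  s4 = a.(0 + 0 + (0 + 0)) | (0 | c.0) :: —a→ s7, —c→ s9
  s5 = a.(0 + 0 + (0 + 0)) | (b.0 | 0) :: —a→ s8, —b→ s9
  s6 = (0 + 0 + (0 + 0)) | (0 | (0 + 0)) :: (no moves)
  s7 = (0 + 0 + (0 + 0)) | (0 | c.0) :: —c→ s10
  s8 = (0 + 0 + (0 + 0)) | (b.0 | 0) :: —b→ s10
  s9 = a.(0 + 0 + (0 + 0)) | (0 | 0) :: —a→ s10
  s10 = (0 + 0 + (0 + 0)) | (0 | 0) :: (no moves)
LTS(Q): 7 reachable states
  t0 = a.(0 + 0 + (0 + 0)) | (b.0 | 0 + b.0 | (0 + 0)) + (c.(0 + 0) + (b.0 + a.0))\{a,c} :: —a→ t1, —b→ t2, —b→ t3, —b→ t4
  t1 = (0 + 0 + (0 + 0)) | (b.0 | 0 + b.0 | (0 + 0)) :: —b→ t5, —b→ t6
  t2 = 0\{a,c} :: (no moves)
  t3 = a.(0 + 0 + (0 + 0)) | (0 | (0 + 0)) :: —a→ t5
  t4 = a.(0 + 0 + (0 + 0)) | (0 | 0) :: —a→ t6
  t5 = (0 + 0 + (0 + 0)) | (0 | (0 + 0)) :: (no moves)
  t6 = (0 + 0 + (0 + 0)) | (0 | 0) :: (no moves)
Trace ⟨c⟩ through P, begin at {s0}:
  step 1 (c): {s5}
  ✓ P
Trace ⟨c⟩ through Q, begin at {t0}:
  step 1 (c): no successor for Q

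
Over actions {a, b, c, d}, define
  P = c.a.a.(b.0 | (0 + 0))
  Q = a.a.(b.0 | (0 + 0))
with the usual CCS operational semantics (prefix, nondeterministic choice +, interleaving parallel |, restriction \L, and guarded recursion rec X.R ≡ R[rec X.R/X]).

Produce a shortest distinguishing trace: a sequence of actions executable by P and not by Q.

c

P's transition system — 5 states:
  m0 = c.a.a.(b.0 | (0 + 0)) ⊢ —c→ m1
  m1 = a.a.(b.0 | (0 + 0)) ⊢ —a→ m2
  m2 = a.(b.0 | (0 + 0)) ⊢ —a→ m3
  m3 = b.0 | (0 + 0) ⊢ —b→ m4
  m4 = 0 | (0 + 0) ⊢ ·
Q's transition system — 4 states:
  n0 = a.a.(b.0 | (0 + 0)) ⊢ —a→ n1
  n1 = a.(b.0 | (0 + 0)) ⊢ —a→ n2
  n2 = b.0 | (0 + 0) ⊢ —b→ n3
  n3 = 0 | (0 + 0) ⊢ ·
Executing c from P (initial set {m0}):
  [1] c ⇒ {m1}
  ✓ P
Executing c from Q (initial set {n0}):
  [1] c ⇒ no successor for Q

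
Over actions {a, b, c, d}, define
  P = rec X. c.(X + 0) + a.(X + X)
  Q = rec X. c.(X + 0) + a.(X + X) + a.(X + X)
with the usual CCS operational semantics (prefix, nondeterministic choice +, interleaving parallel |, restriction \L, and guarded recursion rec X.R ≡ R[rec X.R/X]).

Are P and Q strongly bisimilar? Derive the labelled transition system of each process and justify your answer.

P's transition system — 3 states:
  u0 = rec X. c.(X + 0) + a.(X + X) → -a-> u1, -c-> u2
  u1 = (rec X. c.(X + 0) + a.(X + X)) + (rec X. c.(X + 0) + a.(X + X)) → -a-> u1, -c-> u2
  u2 = (rec X. c.(X + 0) + a.(X + X)) + 0 → -a-> u1, -c-> u2
Q's transition system — 3 states:
  v0 = rec X. c.(X + 0) + a.(X + X) + a.(X + X) → -a-> v1, -c-> v2
  v1 = (rec X. c.(X + 0) + a.(X + X) + a.(X + X)) + (rec X. c.(X + 0) + a.(X + X) + a.(X + X)) → -a-> v1, -c-> v2
  v2 = (rec X. c.(X + 0) + a.(X + X) + a.(X + X)) + 0 → -a-> v1, -c-> v2
Coarsest stable partition (strong bisimilarity classes):
  B0 = {u0, u1, u2, v0, v1, v2}
u0 ∈ B0, v0 ∈ B0 → same block

bisimilar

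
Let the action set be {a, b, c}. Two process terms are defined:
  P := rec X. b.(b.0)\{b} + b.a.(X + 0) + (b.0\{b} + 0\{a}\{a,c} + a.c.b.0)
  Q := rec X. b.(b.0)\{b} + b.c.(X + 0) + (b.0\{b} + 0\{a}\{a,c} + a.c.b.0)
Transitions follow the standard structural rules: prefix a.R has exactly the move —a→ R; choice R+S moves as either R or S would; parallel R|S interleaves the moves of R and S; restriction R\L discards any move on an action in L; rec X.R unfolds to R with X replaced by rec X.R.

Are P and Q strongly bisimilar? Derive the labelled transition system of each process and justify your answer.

Reachable graph of P (8 states):
  u0 = rec X. b.(b.0)\{b} + b.a.(X + 0) + (b.0\{b} + 0\{a}\{a,c} + a.c.b.0) :: -a-> u1, -b-> u2, -b-> u3, -b-> u4
  u1 = c.b.0 :: -c-> u5
  u2 = (b.0)\{b} :: ∅
  u3 = 0\{b} :: ∅
  u4 = a.((rec X. b.(b.0)\{b} + b.a.(X + 0) + (b.0\{b} + 0\{a}\{a,c} + a.c.b.0)) + 0) :: -a-> u6
  u5 = b.0 :: -b-> u7
  u6 = (rec X. b.(b.0)\{b} + b.a.(X + 0) + (b.0\{b} + 0\{a}\{a,c} + a.c.b.0)) + 0 :: -a-> u1, -b-> u2, -b-> u3, -b-> u4
  u7 = 0 :: ∅
Reachable graph of Q (8 states):
  v0 = rec X. b.(b.0)\{b} + b.c.(X + 0) + (b.0\{b} + 0\{a}\{a,c} + a.c.b.0) :: -a-> v1, -b-> v2, -b-> v3, -b-> v4
  v1 = c.b.0 :: -c-> v5
  v2 = (b.0)\{b} :: ∅
  v3 = 0\{b} :: ∅
  v4 = c.((rec X. b.(b.0)\{b} + b.c.(X + 0) + (b.0\{b} + 0\{a}\{a,c} + a.c.b.0)) + 0) :: -c-> v6
  v5 = b.0 :: -b-> v7
  v6 = (rec X. b.(b.0)\{b} + b.c.(X + 0) + (b.0\{b} + 0\{a}\{a,c} + a.c.b.0)) + 0 :: -a-> v1, -b-> v2, -b-> v3, -b-> v4
  v7 = 0 :: ∅
Coarsest stable partition (strong bisimilarity classes):
  B0 = {u0, u6}
  B1 = {u1, v1}
  B2 = {u5, v5}
  B3 = {u2, u3, u7, v2, v3, v7}
  B4 = {u4}
  B5 = {v0, v6}
  B6 = {v4}
u0 ∈ B0, v0 ∈ B5 → different blocks

NO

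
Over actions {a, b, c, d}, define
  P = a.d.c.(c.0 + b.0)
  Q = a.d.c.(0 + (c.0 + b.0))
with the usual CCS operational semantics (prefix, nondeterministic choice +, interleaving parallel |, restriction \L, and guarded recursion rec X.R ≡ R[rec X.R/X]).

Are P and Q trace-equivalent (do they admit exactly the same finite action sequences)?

LTS(P): 5 reachable states
  m0 = a.d.c.(c.0 + b.0) :: --a--▸ m1
  m1 = d.c.(c.0 + b.0) :: --d--▸ m2
  m2 = c.(c.0 + b.0) :: --c--▸ m3
  m3 = c.0 + b.0 :: --b--▸ m4, --c--▸ m4
  m4 = 0 :: (no moves)
LTS(Q): 5 reachable states
  n0 = a.d.c.(0 + (c.0 + b.0)) :: --a--▸ n1
  n1 = d.c.(0 + (c.0 + b.0)) :: --d--▸ n2
  n2 = c.(0 + (c.0 + b.0)) :: --c--▸ n3
  n3 = 0 + (c.0 + b.0) :: --b--▸ n4, --c--▸ n4
  n4 = 0 :: (no moves)
Bisimilarity quotient blocks:
  B0 = {m0, n0}
  B1 = {m1, n1}
  B2 = {m2, n2}
  B3 = {m3, n3}
  B4 = {m4, n4}
m0 ∈ B0, n0 ∈ B0 → same block
Bisimilar ⇒ trace-equivalent.

trace-equivalent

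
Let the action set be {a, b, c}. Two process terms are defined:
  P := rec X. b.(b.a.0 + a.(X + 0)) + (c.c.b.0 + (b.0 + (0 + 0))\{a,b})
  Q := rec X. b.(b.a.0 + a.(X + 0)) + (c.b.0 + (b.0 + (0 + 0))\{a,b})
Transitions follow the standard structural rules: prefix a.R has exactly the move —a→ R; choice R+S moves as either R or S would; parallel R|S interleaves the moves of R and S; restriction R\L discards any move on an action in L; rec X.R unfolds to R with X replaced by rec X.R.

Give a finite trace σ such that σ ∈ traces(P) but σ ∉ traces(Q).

cc

LTS(P): 7 reachable states
  p0 = rec X. b.(b.a.0 + a.(X + 0)) + (c.c.b.0 + (b.0 + (0 + 0))\{a,b}) → —b→ p1, —c→ p2
  p1 = b.a.0 + a.((rec X. b.(b.a.0 + a.(X + 0)) + (c.c.b.0 + (b.0 + (0 + 0))\{a,b})) + 0) → —a→ p3, —b→ p4
  p2 = c.b.0 → —c→ p5
  p3 = (rec X. b.(b.a.0 + a.(X + 0)) + (c.c.b.0 + (b.0 + (0 + 0))\{a,b})) + 0 → —b→ p1, —c→ p2
  p4 = a.0 → —a→ p6
  p5 = b.0 → —b→ p6
  p6 = 0 → ·
LTS(Q): 6 reachable states
  q0 = rec X. b.(b.a.0 + a.(X + 0)) + (c.b.0 + (b.0 + (0 + 0))\{a,b}) → —b→ q1, —c→ q2
  q1 = b.a.0 + a.((rec X. b.(b.a.0 + a.(X + 0)) + (c.b.0 + (b.0 + (0 + 0))\{a,b})) + 0) → —a→ q3, —b→ q4
  q2 = b.0 → —b→ q5
  q3 = (rec X. b.(b.a.0 + a.(X + 0)) + (c.b.0 + (b.0 + (0 + 0))\{a,b})) + 0 → —b→ q1, —c→ q2
  q4 = a.0 → —a→ q5
  q5 = 0 → ·
Trace ⟨cc⟩ through P, begin at {p0}:
  [1] c ⇒ {p2}
  [2] c ⇒ {p5}
  — P admits the full trace.
Trace ⟨cc⟩ through Q, begin at {q0}:
  [1] c ⇒ {q2}
  [2] c ⇒ ∅ (Q stuck)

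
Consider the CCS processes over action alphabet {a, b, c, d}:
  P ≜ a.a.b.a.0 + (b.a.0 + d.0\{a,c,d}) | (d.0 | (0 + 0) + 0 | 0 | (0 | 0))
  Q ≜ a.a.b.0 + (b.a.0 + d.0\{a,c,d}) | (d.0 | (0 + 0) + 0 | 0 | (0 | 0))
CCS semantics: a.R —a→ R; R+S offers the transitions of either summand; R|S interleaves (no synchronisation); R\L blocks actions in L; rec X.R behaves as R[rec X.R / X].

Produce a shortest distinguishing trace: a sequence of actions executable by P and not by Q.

aaba

P's transition system — 12 states:
  m0 = a.a.b.a.0 + (b.a.0 + d.0\{a,c,d}) | (d.0 | (0 + 0) + 0 | 0 | (0 | 0)) ⊢ ··a··> m1, ··b··> m2, ··d··> m3, ··d··> m4
  m1 = a.b.a.0 ⊢ ··a··> m5
  m2 = a.0 | (d.0 | (0 + 0) + 0 | 0 | (0 | 0)) ⊢ ··a··> m6, ··d··> m7
  m3 = (b.a.0 + d.0\{a,c,d}) | (0 | (0 + 0)) ⊢ ··b··> m7, ··d··> m8
  m4 = 0\{a,c,d} | (d.0 | (0 + 0) + 0 | 0 | (0 | 0)) ⊢ ··d··> m8
  m5 = b.a.0 ⊢ ··b··> m9
  m6 = 0 | (d.0 | (0 + 0) + 0 | 0 | (0 | 0)) ⊢ ··d··> m10
  m7 = a.0 | (0 | (0 + 0)) ⊢ ··a··> m10
  m8 = 0\{a,c,d} | (0 | (0 + 0)) ⊢ stopped
  m9 = a.0 ⊢ ··a··> m11
  m10 = 0 | (0 | (0 + 0)) ⊢ stopped
  m11 = 0 ⊢ stopped
Q's transition system — 11 states:
  n0 = a.a.b.0 + (b.a.0 + d.0\{a,c,d}) | (d.0 | (0 + 0) + 0 | 0 | (0 | 0)) ⊢ ··a··> n1, ··b··> n2, ··d··> n3, ··d··> n4
  n1 = a.b.0 ⊢ ··a··> n5
  n2 = a.0 | (d.0 | (0 + 0) + 0 | 0 | (0 | 0)) ⊢ ··a··> n6, ··d··> n7
  n3 = (b.a.0 + d.0\{a,c,d}) | (0 | (0 + 0)) ⊢ ··b··> n7, ··d··> n8
  n4 = 0\{a,c,d} | (d.0 | (0 + 0) + 0 | 0 | (0 | 0)) ⊢ ··d··> n8
  n5 = b.0 ⊢ ··b··> n9
  n6 = 0 | (d.0 | (0 + 0) + 0 | 0 | (0 | 0)) ⊢ ··d··> n10
  n7 = a.0 | (0 | (0 + 0)) ⊢ ··a··> n10
  n8 = 0\{a,c,d} | (0 | (0 + 0)) ⊢ stopped
  n9 = 0 ⊢ stopped
  n10 = 0 | (0 | (0 + 0)) ⊢ stopped
Run σ = ⟨aaba⟩ on P: start {m0}
  [1] a ⇒ {m1}
  [2] a ⇒ {m5}
  [3] b ⇒ {m9}
  [4] a ⇒ {m11}
  ✓ P
Run σ = ⟨aaba⟩ on Q: start {n0}
  [1] a ⇒ {n1}
  [2] a ⇒ {n5}
  [3] b ⇒ {n9}
  [4] a ⇒ ∅ (Q stuck)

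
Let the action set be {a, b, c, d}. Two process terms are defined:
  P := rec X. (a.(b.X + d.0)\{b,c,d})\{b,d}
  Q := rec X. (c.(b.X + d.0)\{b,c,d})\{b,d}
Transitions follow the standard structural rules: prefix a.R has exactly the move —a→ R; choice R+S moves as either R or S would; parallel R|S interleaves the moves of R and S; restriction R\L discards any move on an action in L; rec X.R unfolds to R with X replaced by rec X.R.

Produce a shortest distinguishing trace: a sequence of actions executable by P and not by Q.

a

Reachable graph of P (2 states):
  u0 = rec X. (a.(b.X + d.0)\{b,c,d})\{b,d} :: ··a··> u1
  u1 = (b.(rec X. (a.(b.X + d.0)\{b,c,d})\{b,d}) + d.0)\{b,c,d}\{b,d} :: (no moves)
Reachable graph of Q (2 states):
  v0 = rec X. (c.(b.X + d.0)\{b,c,d})\{b,d} :: ··c··> v1
  v1 = (b.(rec X. (c.(b.X + d.0)\{b,c,d})\{b,d}) + d.0)\{b,c,d}\{b,d} :: (no moves)
Trace ⟨a⟩ through P, begin at {u0}:
  after a @ step 1: {u1}
  ✓ P
Trace ⟨a⟩ through Q, begin at {v0}:
  after a @ step 1: ∅  — Q cannot continue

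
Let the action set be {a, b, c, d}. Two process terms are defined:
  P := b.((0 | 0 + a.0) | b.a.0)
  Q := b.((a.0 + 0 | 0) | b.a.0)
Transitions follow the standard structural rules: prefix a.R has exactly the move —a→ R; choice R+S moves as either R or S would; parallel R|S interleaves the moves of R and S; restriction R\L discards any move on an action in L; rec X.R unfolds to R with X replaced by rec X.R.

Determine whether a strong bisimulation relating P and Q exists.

P's transition system — 7 states:
  m0 = b.((0 | 0 + a.0) | b.a.0) :: ··b··> m1
  m1 = (0 | 0 + a.0) | b.a.0 :: ··a··> m2, ··b··> m3
  m2 = 0 | b.a.0 :: ··b··> m4
  m3 = (0 | 0 + a.0) | a.0 :: ··a··> m4, ··a··> m5
  m4 = 0 | a.0 :: ··a··> m6
  m5 = (0 | 0 + a.0) | 0 :: ··a··> m6
  m6 = 0 | 0 :: (no moves)
Q's transition system — 7 states:
  n0 = b.((a.0 + 0 | 0) | b.a.0) :: ··b··> n1
  n1 = (a.0 + 0 | 0) | b.a.0 :: ··a··> n2, ··b··> n3
  n2 = 0 | b.a.0 :: ··b··> n4
  n3 = (a.0 + 0 | 0) | a.0 :: ··a··> n4, ··a··> n5
  n4 = 0 | a.0 :: ··a··> n6
  n5 = (a.0 + 0 | 0) | 0 :: ··a··> n6
  n6 = 0 | 0 :: (no moves)
Coarsest stable partition (strong bisimilarity classes):
  B0 = {m0, n0}
  B1 = {m1, n1}
  B2 = {m2, n2}
  B3 = {m4, m5, n4, n5}
  B4 = {m6, n6}
  B5 = {m3, n3}
m0 ∈ B0, n0 ∈ B0 → same block

P ~ Q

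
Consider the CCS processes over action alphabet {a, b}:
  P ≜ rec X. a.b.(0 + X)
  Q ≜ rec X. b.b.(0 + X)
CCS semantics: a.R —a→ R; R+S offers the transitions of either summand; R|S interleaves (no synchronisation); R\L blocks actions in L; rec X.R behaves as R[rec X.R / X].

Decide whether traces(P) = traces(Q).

trace-distinct — witness ⟨a⟩

LTS(P): 3 reachable states
  m0 = rec X. a.b.(0 + X) :: --a--▸ m1
  m1 = b.(0 + (rec X. a.b.(0 + X))) :: --b--▸ m2
  m2 = 0 + (rec X. a.b.(0 + X)) :: --a--▸ m1
LTS(Q): 3 reachable states
  n0 = rec X. b.b.(0 + X) :: --b--▸ n1
  n1 = b.(0 + (rec X. b.b.(0 + X))) :: --b--▸ n2
  n2 = 0 + (rec X. b.b.(0 + X)) :: --b--▸ n1
Executing a from P (initial set {m0}):
  after a @ step 1: {m1}
  P completes σ.
Executing a from Q (initial set {n0}):
  after a @ step 1: no successor for Q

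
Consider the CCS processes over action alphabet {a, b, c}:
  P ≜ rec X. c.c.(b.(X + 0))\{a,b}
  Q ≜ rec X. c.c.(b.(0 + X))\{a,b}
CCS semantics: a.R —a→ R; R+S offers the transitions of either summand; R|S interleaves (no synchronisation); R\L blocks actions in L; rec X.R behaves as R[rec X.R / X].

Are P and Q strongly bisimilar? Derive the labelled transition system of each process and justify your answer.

bisimilar

P's transition system — 3 states:
  s0 = rec X. c.c.(b.(X + 0))\{a,b} has moves --c--▸ s1
  s1 = c.(b.((rec X. c.c.(b.(X + 0))\{a,b}) + 0))\{a,b} has moves --c--▸ s2
  s2 = (b.((rec X. c.c.(b.(X + 0))\{a,b}) + 0))\{a,b} has moves (no moves)
Q's transition system — 3 states:
  t0 = rec X. c.c.(b.(0 + X))\{a,b} has moves --c--▸ t1
  t1 = c.(b.(0 + (rec X. c.c.(b.(0 + X))\{a,b})))\{a,b} has moves --c--▸ t2
  t2 = (b.(0 + (rec X. c.c.(b.(0 + X))\{a,b})))\{a,b} has moves (no moves)
Coarsest stable partition (strong bisimilarity classes):
  B0 = {s0, t0}
  B1 = {s1, t1}
  B2 = {s2, t2}
s0 ∈ B0, t0 ∈ B0 → same block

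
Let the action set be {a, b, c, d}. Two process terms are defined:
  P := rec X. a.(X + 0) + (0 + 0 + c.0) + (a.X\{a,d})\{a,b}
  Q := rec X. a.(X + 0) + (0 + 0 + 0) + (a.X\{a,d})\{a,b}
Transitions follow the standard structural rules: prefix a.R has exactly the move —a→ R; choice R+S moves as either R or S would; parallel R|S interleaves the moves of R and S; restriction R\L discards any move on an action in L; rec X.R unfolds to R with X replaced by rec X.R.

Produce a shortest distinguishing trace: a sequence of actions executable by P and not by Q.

c

Reachable graph of P (3 states):
  m0 = rec X. a.(X + 0) + (0 + 0 + c.0) + (a.X\{a,d})\{a,b} → ··a··> m1, ··c··> m2
  m1 = (rec X. a.(X + 0) + (0 + 0 + c.0) + (a.X\{a,d})\{a,b}) + 0 → ··a··> m1, ··c··> m2
  m2 = 0 → ∅
Reachable graph of Q (2 states):
  n0 = rec X. a.(X + 0) + (0 + 0 + 0) + (a.X\{a,d})\{a,b} → ··a··> n1
  n1 = (rec X. a.(X + 0) + (0 + 0 + 0) + (a.X\{a,d})\{a,b}) + 0 → ··a··> n1
Executing c from P (initial set {m0}):
  after c @ step 1: {m2}
  — P admits the full trace.
Executing c from Q (initial set {n0}):
  after c @ step 1: ∅  — Q cannot continue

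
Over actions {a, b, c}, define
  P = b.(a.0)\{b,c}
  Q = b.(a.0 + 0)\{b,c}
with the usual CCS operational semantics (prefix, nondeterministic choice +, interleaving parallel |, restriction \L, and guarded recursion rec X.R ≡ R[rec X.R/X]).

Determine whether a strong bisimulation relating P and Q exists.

YES

LTS(P): 3 reachable states
  m0 = b.(a.0)\{b,c} | --b--▸ m1
  m1 = (a.0)\{b,c} | --a--▸ m2
  m2 = 0\{b,c} | stopped
LTS(Q): 3 reachable states
  n0 = b.(a.0 + 0)\{b,c} | --b--▸ n1
  n1 = (a.0 + 0)\{b,c} | --a--▸ n2
  n2 = 0\{b,c} | stopped
Coarsest stable partition (strong bisimilarity classes):
  B0 = {m0, n0}
  B1 = {m1, n1}
  B2 = {m2, n2}
m0 ∈ B0, n0 ∈ B0 → same block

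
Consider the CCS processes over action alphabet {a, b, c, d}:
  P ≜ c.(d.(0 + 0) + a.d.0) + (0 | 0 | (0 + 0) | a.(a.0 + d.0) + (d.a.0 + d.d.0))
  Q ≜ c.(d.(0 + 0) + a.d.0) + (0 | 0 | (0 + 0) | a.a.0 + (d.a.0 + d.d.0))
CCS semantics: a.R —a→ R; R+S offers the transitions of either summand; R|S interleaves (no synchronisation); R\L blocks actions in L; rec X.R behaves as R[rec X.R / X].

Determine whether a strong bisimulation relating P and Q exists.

NO

P's transition system — 8 states:
  u0 = c.(d.(0 + 0) + a.d.0) + (0 | 0 | (0 + 0) | a.(a.0 + d.0) + (d.a.0 + d.d.0)) | =a=> u1, =c=> u2, =d=> u3, =d=> u4
  u1 = 0 | 0 | (0 + 0) | (a.0 + d.0) | =a=> u5, =d=> u5
  u2 = d.(0 + 0) + a.d.0 | =a=> u4, =d=> u6
  u3 = a.0 | =a=> u7
  u4 = d.0 | =d=> u7
  u5 = 0 | 0 | (0 + 0) | 0 | stopped
  u6 = 0 + 0 | stopped
  u7 = 0 | stopped
Q's transition system — 8 states:
  v0 = c.(d.(0 + 0) + a.d.0) + (0 | 0 | (0 + 0) | a.a.0 + (d.a.0 + d.d.0)) | =a=> v1, =c=> v2, =d=> v3, =d=> v4
  v1 = 0 | 0 | (0 + 0) | a.0 | =a=> v5
  v2 = d.(0 + 0) + a.d.0 | =a=> v4, =d=> v6
  v3 = a.0 | =a=> v7
  v4 = d.0 | =d=> v7
  v5 = 0 | 0 | (0 + 0) | 0 | stopped
  v6 = 0 + 0 | stopped
  v7 = 0 | stopped
Partition-refinement fixed point:
  B0 = {u0}
  B1 = {u1}
  B2 = {u5, u6, u7, v5, v6, v7}
  B3 = {u3, v1, v3}
  B4 = {u4, v4}
  B5 = {u2, v2}
  B6 = {v0}
u0 ∈ B0, v0 ∈ B6 → different blocks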